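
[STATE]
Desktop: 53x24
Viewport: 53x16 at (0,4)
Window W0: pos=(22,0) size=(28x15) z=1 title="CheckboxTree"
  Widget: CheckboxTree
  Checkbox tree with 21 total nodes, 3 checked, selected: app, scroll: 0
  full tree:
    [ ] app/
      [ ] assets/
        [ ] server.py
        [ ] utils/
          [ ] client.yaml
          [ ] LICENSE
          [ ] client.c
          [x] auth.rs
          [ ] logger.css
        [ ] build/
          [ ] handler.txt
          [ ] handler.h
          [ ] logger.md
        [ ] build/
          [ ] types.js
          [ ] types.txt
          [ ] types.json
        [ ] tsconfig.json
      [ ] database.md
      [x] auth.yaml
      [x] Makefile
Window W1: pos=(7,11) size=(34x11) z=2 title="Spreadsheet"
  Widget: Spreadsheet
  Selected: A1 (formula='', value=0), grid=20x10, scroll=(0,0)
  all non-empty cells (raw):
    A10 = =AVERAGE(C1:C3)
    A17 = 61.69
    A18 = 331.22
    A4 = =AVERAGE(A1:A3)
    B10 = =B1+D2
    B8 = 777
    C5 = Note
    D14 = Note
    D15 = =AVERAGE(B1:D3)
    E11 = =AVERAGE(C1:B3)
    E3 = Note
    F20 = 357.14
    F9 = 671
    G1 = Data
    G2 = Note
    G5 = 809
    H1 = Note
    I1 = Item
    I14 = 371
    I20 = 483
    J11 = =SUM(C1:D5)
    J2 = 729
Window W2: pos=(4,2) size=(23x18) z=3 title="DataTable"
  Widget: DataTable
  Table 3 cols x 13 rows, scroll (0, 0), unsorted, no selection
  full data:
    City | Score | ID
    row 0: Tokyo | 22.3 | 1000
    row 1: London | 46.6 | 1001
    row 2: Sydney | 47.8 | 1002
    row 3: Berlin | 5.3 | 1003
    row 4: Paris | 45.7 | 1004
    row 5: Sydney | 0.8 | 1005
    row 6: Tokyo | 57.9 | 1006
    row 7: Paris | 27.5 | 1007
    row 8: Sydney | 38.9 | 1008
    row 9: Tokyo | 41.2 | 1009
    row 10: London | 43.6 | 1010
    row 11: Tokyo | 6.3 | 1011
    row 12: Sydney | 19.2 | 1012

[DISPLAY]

    ┠─────────────────────┨-] assets/            ┃   
    ┃City  │Score│ID      ┃ [ ] server.py        ┃   
    ┃──────┼─────┼────    ┃ [-] utils/           ┃   
    ┃Tokyo │22.3 │1000    ┃   [ ] client.yaml    ┃   
    ┃London│46.6 │1001    ┃   [ ] LICENSE        ┃   
    ┃Sydney│47.8 │1002    ┃   [ ] client.c       ┃   
    ┃Berlin│5.3  │1003    ┃   [x] auth.rs        ┃   
    ┃Paris │45.7 │1004    ┃━━━━━━━━━━━━━┓css     ┃   
    ┃Sydney│0.8  │1005    ┃             ┃        ┃   
    ┃Tokyo │57.9 │1006    ┃─────────────┨.txt    ┃   
    ┃Paris │27.5 │1007    ┃             ┃━━━━━━━━┛   
    ┃Sydney│38.9 │1008    ┃    C       D┃            
    ┃Tokyo │41.2 │1009    ┃-------------┃            
    ┃London│43.6 │1010    ┃0       0    ┃            
    ┃Tokyo │6.3  │1011    ┃0       0    ┃            
    ┗━━━━━━━━━━━━━━━━━━━━━┛0       0    ┃            


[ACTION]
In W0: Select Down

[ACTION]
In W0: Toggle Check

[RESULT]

    ┠─────────────────────┨x] assets/            ┃   
    ┃City  │Score│ID      ┃ [x] server.py        ┃   
    ┃──────┼─────┼────    ┃ [x] utils/           ┃   
    ┃Tokyo │22.3 │1000    ┃   [x] client.yaml    ┃   
    ┃London│46.6 │1001    ┃   [x] LICENSE        ┃   
    ┃Sydney│47.8 │1002    ┃   [x] client.c       ┃   
    ┃Berlin│5.3  │1003    ┃   [x] auth.rs        ┃   
    ┃Paris │45.7 │1004    ┃━━━━━━━━━━━━━┓css     ┃   
    ┃Sydney│0.8  │1005    ┃             ┃        ┃   
    ┃Tokyo │57.9 │1006    ┃─────────────┨.txt    ┃   
    ┃Paris │27.5 │1007    ┃             ┃━━━━━━━━┛   
    ┃Sydney│38.9 │1008    ┃    C       D┃            
    ┃Tokyo │41.2 │1009    ┃-------------┃            
    ┃London│43.6 │1010    ┃0       0    ┃            
    ┃Tokyo │6.3  │1011    ┃0       0    ┃            
    ┗━━━━━━━━━━━━━━━━━━━━━┛0       0    ┃            


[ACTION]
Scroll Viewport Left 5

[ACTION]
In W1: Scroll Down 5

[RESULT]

    ┠─────────────────────┨x] assets/            ┃   
    ┃City  │Score│ID      ┃ [x] server.py        ┃   
    ┃──────┼─────┼────    ┃ [x] utils/           ┃   
    ┃Tokyo │22.3 │1000    ┃   [x] client.yaml    ┃   
    ┃London│46.6 │1001    ┃   [x] LICENSE        ┃   
    ┃Sydney│47.8 │1002    ┃   [x] client.c       ┃   
    ┃Berlin│5.3  │1003    ┃   [x] auth.rs        ┃   
    ┃Paris │45.7 │1004    ┃━━━━━━━━━━━━━┓css     ┃   
    ┃Sydney│0.8  │1005    ┃             ┃        ┃   
    ┃Tokyo │57.9 │1006    ┃─────────────┨.txt    ┃   
    ┃Paris │27.5 │1007    ┃             ┃━━━━━━━━┛   
    ┃Sydney│38.9 │1008    ┃    C       D┃            
    ┃Tokyo │41.2 │1009    ┃-------------┃            
    ┃London│43.6 │1010    ┃0       0    ┃            
    ┃Tokyo │6.3  │1011    ┃0       0    ┃            
    ┗━━━━━━━━━━━━━━━━━━━━━┛7       0    ┃            


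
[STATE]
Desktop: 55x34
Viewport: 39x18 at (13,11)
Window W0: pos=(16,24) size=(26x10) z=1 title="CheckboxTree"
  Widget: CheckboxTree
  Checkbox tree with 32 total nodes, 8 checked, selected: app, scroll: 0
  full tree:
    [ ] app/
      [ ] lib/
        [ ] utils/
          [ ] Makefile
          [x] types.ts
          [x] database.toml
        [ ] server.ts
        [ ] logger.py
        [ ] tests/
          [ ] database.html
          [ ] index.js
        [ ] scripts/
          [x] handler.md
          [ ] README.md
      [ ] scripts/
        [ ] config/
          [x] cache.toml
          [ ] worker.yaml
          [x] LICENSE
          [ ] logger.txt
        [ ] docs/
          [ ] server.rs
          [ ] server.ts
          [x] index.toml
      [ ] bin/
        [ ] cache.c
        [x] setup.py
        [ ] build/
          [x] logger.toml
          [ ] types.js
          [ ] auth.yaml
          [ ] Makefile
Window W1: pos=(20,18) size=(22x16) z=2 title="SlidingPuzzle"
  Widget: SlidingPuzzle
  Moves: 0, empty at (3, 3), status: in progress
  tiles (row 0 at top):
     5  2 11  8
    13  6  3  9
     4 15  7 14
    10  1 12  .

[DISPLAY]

                                       
                                       
                                       
                                       
                                       
                                       
                                       
       ┏━━━━━━━━━━━━━━━━━━━━┓          
       ┃ SlidingPuzzle      ┃          
       ┠────────────────────┨          
       ┃┌────┬────┬────┬────┃          
       ┃│  5 │  2 │ 11 │  8 ┃          
       ┃├────┼────┼────┼────┃          
   ┏━━━┃│ 13 │  6 │  3 │  9 ┃          
   ┃ Ch┃├────┼────┼────┼────┃          
   ┠───┃│  4 │ 15 │  7 │ 14 ┃          
   ┃>[-┃├────┼────┼────┼────┃          
   ┃   ┃│ 10 │  1 │ 12 │    ┃          


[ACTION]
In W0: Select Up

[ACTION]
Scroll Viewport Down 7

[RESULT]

                                       
                                       
       ┏━━━━━━━━━━━━━━━━━━━━┓          
       ┃ SlidingPuzzle      ┃          
       ┠────────────────────┨          
       ┃┌────┬────┬────┬────┃          
       ┃│  5 │  2 │ 11 │  8 ┃          
       ┃├────┼────┼────┼────┃          
   ┏━━━┃│ 13 │  6 │  3 │  9 ┃          
   ┃ Ch┃├────┼────┼────┼────┃          
   ┠───┃│  4 │ 15 │  7 │ 14 ┃          
   ┃>[-┃├────┼────┼────┼────┃          
   ┃   ┃│ 10 │  1 │ 12 │    ┃          
   ┃   ┃└────┴────┴────┴────┃          
   ┃   ┃Moves: 0            ┃          
   ┃   ┃                    ┃          
   ┃   ┃                    ┃          
   ┗━━━┗━━━━━━━━━━━━━━━━━━━━┛          


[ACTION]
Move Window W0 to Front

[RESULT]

                                       
                                       
       ┏━━━━━━━━━━━━━━━━━━━━┓          
       ┃ SlidingPuzzle      ┃          
       ┠────────────────────┨          
       ┃┌────┬────┬────┬────┃          
       ┃│  5 │  2 │ 11 │  8 ┃          
       ┃├────┼────┼────┼────┃          
   ┏━━━━━━━━━━━━━━━━━━━━━━━━┓          
   ┃ CheckboxTree           ┃          
   ┠────────────────────────┨          
   ┃>[-] app/               ┃          
   ┃   [-] lib/             ┃          
   ┃     [-] utils/         ┃          
   ┃       [ ] Makefile     ┃          
   ┃       [x] types.ts     ┃          
   ┃       [x] database.toml┃          
   ┗━━━━━━━━━━━━━━━━━━━━━━━━┛          


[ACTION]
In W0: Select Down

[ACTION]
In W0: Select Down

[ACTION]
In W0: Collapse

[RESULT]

                                       
                                       
       ┏━━━━━━━━━━━━━━━━━━━━┓          
       ┃ SlidingPuzzle      ┃          
       ┠────────────────────┨          
       ┃┌────┬────┬────┬────┃          
       ┃│  5 │  2 │ 11 │  8 ┃          
       ┃├────┼────┼────┼────┃          
   ┏━━━━━━━━━━━━━━━━━━━━━━━━┓          
   ┃ CheckboxTree           ┃          
   ┠────────────────────────┨          
   ┃ [-] app/               ┃          
   ┃   [-] lib/             ┃          
   ┃>    [-] utils/         ┃          
   ┃     [ ] server.ts      ┃          
   ┃     [ ] logger.py      ┃          
   ┃     [ ] tests/         ┃          
   ┗━━━━━━━━━━━━━━━━━━━━━━━━┛          


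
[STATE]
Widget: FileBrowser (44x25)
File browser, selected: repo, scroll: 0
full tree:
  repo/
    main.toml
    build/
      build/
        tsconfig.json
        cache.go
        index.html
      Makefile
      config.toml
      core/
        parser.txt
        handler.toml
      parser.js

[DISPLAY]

> [-] repo/                                 
    main.toml                               
    [+] build/                              
                                            
                                            
                                            
                                            
                                            
                                            
                                            
                                            
                                            
                                            
                                            
                                            
                                            
                                            
                                            
                                            
                                            
                                            
                                            
                                            
                                            
                                            


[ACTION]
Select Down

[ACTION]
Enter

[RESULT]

  [-] repo/                                 
  > main.toml                               
    [+] build/                              
                                            
                                            
                                            
                                            
                                            
                                            
                                            
                                            
                                            
                                            
                                            
                                            
                                            
                                            
                                            
                                            
                                            
                                            
                                            
                                            
                                            
                                            


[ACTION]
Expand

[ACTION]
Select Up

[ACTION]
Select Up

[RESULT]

> [-] repo/                                 
    main.toml                               
    [+] build/                              
                                            
                                            
                                            
                                            
                                            
                                            
                                            
                                            
                                            
                                            
                                            
                                            
                                            
                                            
                                            
                                            
                                            
                                            
                                            
                                            
                                            
                                            


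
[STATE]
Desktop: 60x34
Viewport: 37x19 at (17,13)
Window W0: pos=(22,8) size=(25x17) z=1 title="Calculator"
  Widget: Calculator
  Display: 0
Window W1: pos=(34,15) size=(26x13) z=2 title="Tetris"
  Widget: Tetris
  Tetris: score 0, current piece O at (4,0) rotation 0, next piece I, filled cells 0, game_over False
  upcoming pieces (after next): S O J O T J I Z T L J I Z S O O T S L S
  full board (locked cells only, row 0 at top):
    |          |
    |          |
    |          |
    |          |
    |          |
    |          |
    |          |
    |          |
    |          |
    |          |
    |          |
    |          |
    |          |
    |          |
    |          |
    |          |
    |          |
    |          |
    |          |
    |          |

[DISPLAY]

     ┃│ 7 │ 8 │ 9 │ ÷ │      ┃       
     ┃├───┼───┼───┼───┤      ┃       
     ┃│ 4 │ 5 │ 6┏━━━━━━━━━━━━━━━━━━━
     ┃├───┼───┼──┃ Tetris            
     ┃│ 1 │ 2 │ 3┠───────────────────
     ┃├───┼───┼──┃          │Next:   
     ┃│ 0 │ . │ =┃          │████    
     ┃├───┼───┼──┃          │        
     ┃│ C │ MC│ M┃          │        
     ┃└───┴───┴──┃          │        
     ┃           ┃          │        
     ┗━━━━━━━━━━━┃          │Score:  
                 ┃          │0       
                 ┃          │        
                 ┗━━━━━━━━━━━━━━━━━━━
                                     
                                     
                                     
                                     


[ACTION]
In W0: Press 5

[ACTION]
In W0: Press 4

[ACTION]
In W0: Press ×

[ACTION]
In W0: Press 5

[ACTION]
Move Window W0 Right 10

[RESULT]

               ┃│ 7 │ 8 │ 9 │ ÷ │    
               ┃├───┼───┼───┼───┤    
               ┃│┏━━━━━━━━━━━━━━━━━━━
               ┃├┃ Tetris            
               ┃│┠───────────────────
               ┃├┃          │Next:   
               ┃│┃          │████    
               ┃├┃          │        
               ┃│┃          │        
               ┃└┃          │        
               ┃ ┃          │        
               ┗━┃          │Score:  
                 ┃          │0       
                 ┃          │        
                 ┗━━━━━━━━━━━━━━━━━━━
                                     
                                     
                                     
                                     


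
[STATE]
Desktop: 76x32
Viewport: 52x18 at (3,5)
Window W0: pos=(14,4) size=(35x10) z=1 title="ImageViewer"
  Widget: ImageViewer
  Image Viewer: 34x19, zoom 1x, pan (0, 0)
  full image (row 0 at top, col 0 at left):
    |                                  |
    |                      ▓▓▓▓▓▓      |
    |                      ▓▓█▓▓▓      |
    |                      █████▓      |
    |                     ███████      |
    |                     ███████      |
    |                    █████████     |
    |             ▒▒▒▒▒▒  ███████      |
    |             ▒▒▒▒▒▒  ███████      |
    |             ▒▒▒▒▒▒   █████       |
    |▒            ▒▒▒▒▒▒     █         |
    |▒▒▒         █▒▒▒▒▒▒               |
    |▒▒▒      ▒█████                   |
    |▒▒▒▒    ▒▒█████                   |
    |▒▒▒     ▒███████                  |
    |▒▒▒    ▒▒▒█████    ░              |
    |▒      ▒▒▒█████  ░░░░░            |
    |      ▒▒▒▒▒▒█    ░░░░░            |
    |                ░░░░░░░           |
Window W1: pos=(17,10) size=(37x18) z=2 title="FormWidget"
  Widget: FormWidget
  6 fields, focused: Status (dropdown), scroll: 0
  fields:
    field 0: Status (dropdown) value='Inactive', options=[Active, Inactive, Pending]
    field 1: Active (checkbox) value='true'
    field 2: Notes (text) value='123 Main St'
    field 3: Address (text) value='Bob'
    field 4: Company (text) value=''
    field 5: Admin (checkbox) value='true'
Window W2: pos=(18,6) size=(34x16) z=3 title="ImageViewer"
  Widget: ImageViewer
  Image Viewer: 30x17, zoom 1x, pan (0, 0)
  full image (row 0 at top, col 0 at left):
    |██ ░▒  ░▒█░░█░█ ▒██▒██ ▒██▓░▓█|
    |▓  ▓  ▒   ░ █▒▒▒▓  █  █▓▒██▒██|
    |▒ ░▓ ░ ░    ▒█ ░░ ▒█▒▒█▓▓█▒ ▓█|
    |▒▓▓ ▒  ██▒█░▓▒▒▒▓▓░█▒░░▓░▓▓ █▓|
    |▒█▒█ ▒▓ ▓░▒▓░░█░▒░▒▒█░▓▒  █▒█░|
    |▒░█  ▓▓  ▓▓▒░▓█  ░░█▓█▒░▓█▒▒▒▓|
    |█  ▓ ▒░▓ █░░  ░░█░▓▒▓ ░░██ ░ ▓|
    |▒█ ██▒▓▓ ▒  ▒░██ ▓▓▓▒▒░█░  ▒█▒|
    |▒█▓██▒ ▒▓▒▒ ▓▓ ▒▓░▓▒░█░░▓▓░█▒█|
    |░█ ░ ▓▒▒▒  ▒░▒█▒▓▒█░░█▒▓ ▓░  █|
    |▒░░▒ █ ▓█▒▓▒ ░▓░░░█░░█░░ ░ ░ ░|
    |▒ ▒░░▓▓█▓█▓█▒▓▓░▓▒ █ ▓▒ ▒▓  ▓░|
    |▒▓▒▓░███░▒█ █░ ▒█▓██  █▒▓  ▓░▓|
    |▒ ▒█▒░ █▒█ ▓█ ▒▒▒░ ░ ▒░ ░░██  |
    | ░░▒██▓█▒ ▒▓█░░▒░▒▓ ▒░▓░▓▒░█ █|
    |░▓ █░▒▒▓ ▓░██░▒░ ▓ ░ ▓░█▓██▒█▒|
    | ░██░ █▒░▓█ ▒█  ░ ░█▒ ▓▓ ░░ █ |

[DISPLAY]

           ┃ ImageViewer                     ┃      
           ┠───┏━━━━━━━━━━━━━━━━━━━━━━━━━━━━━━━━┓   
           ┃   ┃ ImageViewer                    ┃   
           ┃   ┠────────────────────────────────┨   
           ┃   ┃██ ░▒  ░▒█░░█░█ ▒██▒██ ▒██▓░▓█  ┃   
           ┃  ┏┃▓  ▓  ▒   ░ █▒▒▒▓  █  █▓▒██▒██  ┃━┓ 
           ┃  ┃┃▒ ░▓ ░ ░    ▒█ ░░ ▒█▒▒█▓▓█▒ ▓█  ┃ ┃ 
           ┃  ┠┃▒▓▓ ▒  ██▒█░▓▒▒▒▓▓░█▒░░▓░▓▓ █▓  ┃─┨ 
           ┗━━┃┃▒█▒█ ▒▓ ▓░▒▓░░█░▒░▒▒█░▓▒  █▒█░  ┃]┃ 
              ┃┃▒░█  ▓▓  ▓▓▒░▓█  ░░█▓█▒░▓█▒▒▒▓  ┃ ┃ 
              ┃┃█  ▓ ▒░▓ █░░  ░░█░▓▒▓ ░░██ ░ ▓  ┃]┃ 
              ┃┃▒█ ██▒▓▓ ▒  ▒░██ ▓▓▓▒▒░█░  ▒█▒  ┃]┃ 
              ┃┃▒█▓██▒ ▒▓▒▒ ▓▓ ▒▓░▓▒░█░░▓▓░█▒█  ┃]┃ 
              ┃┃░█ ░ ▓▒▒▒  ▒░▒█▒▓▒█░░█▒▓ ▓░  █  ┃ ┃ 
              ┃┃▒░░▒ █ ▓█▒▓▒ ░▓░░░█░░█░░ ░ ░ ░  ┃ ┃ 
              ┃┃▒ ▒░░▓▓█▓█▓█▒▓▓░▓▒ █ ▓▒ ▒▓  ▓░  ┃ ┃ 
              ┃┗━━━━━━━━━━━━━━━━━━━━━━━━━━━━━━━━┛ ┃ 
              ┃                                   ┃ 


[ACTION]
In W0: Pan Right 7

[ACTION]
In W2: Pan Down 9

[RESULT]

           ┃ ImageViewer                     ┃      
           ┠───┏━━━━━━━━━━━━━━━━━━━━━━━━━━━━━━━━┓   
           ┃   ┃ ImageViewer                    ┃   
           ┃   ┠────────────────────────────────┨   
           ┃   ┃░█ ░ ▓▒▒▒  ▒░▒█▒▓▒█░░█▒▓ ▓░  █  ┃   
           ┃  ┏┃▒░░▒ █ ▓█▒▓▒ ░▓░░░█░░█░░ ░ ░ ░  ┃━┓ 
           ┃  ┃┃▒ ▒░░▓▓█▓█▓█▒▓▓░▓▒ █ ▓▒ ▒▓  ▓░  ┃ ┃ 
           ┃  ┠┃▒▓▒▓░███░▒█ █░ ▒█▓██  █▒▓  ▓░▓  ┃─┨ 
           ┗━━┃┃▒ ▒█▒░ █▒█ ▓█ ▒▒▒░ ░ ▒░ ░░██    ┃]┃ 
              ┃┃ ░░▒██▓█▒ ▒▓█░░▒░▒▓ ▒░▓░▓▒░█ █  ┃ ┃ 
              ┃┃░▓ █░▒▒▓ ▓░██░▒░ ▓ ░ ▓░█▓██▒█▒  ┃]┃ 
              ┃┃ ░██░ █▒░▓█ ▒█  ░ ░█▒ ▓▓ ░░ █   ┃]┃ 
              ┃┃                                ┃]┃ 
              ┃┃                                ┃ ┃ 
              ┃┃                                ┃ ┃ 
              ┃┃                                ┃ ┃ 
              ┃┗━━━━━━━━━━━━━━━━━━━━━━━━━━━━━━━━┛ ┃ 
              ┃                                   ┃ 


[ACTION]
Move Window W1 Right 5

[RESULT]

           ┃ ImageViewer                     ┃      
           ┠───┏━━━━━━━━━━━━━━━━━━━━━━━━━━━━━━━━┓   
           ┃   ┃ ImageViewer                    ┃   
           ┃   ┠────────────────────────────────┨   
           ┃   ┃░█ ░ ▓▒▒▒  ▒░▒█▒▓▒█░░█▒▓ ▓░  █  ┃   
           ┃   ┃▒░░▒ █ ▓█▒▓▒ ░▓░░░█░░█░░ ░ ░ ░  ┃━━━
           ┃   ┃▒ ▒░░▓▓█▓█▓█▒▓▓░▓▒ █ ▓▒ ▒▓  ▓░  ┃   
           ┃   ┃▒▓▒▓░███░▒█ █░ ▒█▓██  █▒▓  ▓░▓  ┃───
           ┗━━━┃▒ ▒█▒░ █▒█ ▓█ ▒▒▒░ ░ ▒░ ░░██    ┃   
               ┃ ░░▒██▓█▒ ▒▓█░░▒░▒▓ ▒░▓░▓▒░█ █  ┃   
               ┃░▓ █░▒▒▓ ▓░██░▒░ ▓ ░ ▓░█▓██▒█▒  ┃   
               ┃ ░██░ █▒░▓█ ▒█  ░ ░█▒ ▓▓ ░░ █   ┃   
               ┃                                ┃   
               ┃                                ┃   
               ┃                                ┃   
               ┃                                ┃   
               ┗━━━━━━━━━━━━━━━━━━━━━━━━━━━━━━━━┛   
                   ┃                                


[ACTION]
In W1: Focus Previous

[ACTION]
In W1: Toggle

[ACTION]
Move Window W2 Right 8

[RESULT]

           ┃ ImageViewer                     ┃      
           ┠───────────┏━━━━━━━━━━━━━━━━━━━━━━━━━━━━
           ┃           ┃ ImageViewer                
           ┃           ┠────────────────────────────
           ┃           ┃░█ ░ ▓▒▒▒  ▒░▒█▒▓▒█░░█▒▓ ▓░ 
           ┃       ┏━━━┃▒░░▒ █ ▓█▒▓▒ ░▓░░░█░░█░░ ░ ░
           ┃       ┃ Fo┃▒ ▒░░▓▓█▓█▓█▒▓▓░▓▒ █ ▓▒ ▒▓  
           ┃       ┠───┃▒▓▒▓░███░▒█ █░ ▒█▓██  █▒▓  ▓
           ┗━━━━━━━┃  S┃▒ ▒█▒░ █▒█ ▓█ ▒▒▒░ ░ ▒░ ░░██
                   ┃  A┃ ░░▒██▓█▒ ▒▓█░░▒░▒▓ ▒░▓░▓▒░█
                   ┃  N┃░▓ █░▒▒▓ ▓░██░▒░ ▓ ░ ▓░█▓██▒
                   ┃  A┃ ░██░ █▒░▓█ ▒█  ░ ░█▒ ▓▓ ░░ 
                   ┃  C┃                            
                   ┃> A┃                            
                   ┃   ┃                            
                   ┃   ┃                            
                   ┃   ┗━━━━━━━━━━━━━━━━━━━━━━━━━━━━
                   ┃                                


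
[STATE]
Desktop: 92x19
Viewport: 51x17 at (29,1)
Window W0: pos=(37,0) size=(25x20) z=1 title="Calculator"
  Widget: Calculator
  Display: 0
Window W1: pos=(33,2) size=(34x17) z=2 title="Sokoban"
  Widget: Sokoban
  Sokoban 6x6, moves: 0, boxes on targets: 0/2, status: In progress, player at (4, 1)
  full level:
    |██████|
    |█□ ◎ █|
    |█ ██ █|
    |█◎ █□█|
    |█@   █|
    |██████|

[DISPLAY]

        ┃ Calculator            ┃                  
    ┏━━━━━━━━━━━━━━━━━━━━━━━━━━━━━━━━┓             
    ┃ Sokoban                        ┃             
    ┠────────────────────────────────┨             
    ┃██████                          ┃             
    ┃█□ ◎ █                          ┃             
    ┃█ ██ █                          ┃             
    ┃█◎ █□█                          ┃             
    ┃█@   █                          ┃             
    ┃██████                          ┃             
    ┃Moves: 0  0/2                   ┃             
    ┃                                ┃             
    ┃                                ┃             
    ┃                                ┃             
    ┃                                ┃             
    ┃                                ┃             
    ┃                                ┃             


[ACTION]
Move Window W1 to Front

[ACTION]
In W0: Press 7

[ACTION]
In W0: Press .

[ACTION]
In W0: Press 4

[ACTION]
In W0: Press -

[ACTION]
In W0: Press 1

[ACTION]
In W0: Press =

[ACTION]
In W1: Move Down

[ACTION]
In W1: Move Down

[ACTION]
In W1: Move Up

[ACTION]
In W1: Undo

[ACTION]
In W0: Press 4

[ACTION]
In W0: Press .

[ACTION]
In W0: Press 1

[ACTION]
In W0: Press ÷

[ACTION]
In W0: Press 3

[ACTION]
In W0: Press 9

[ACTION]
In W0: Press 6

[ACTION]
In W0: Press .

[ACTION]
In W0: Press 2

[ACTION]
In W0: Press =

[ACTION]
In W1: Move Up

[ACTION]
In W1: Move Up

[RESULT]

        ┃ Calculator            ┃                  
    ┏━━━━━━━━━━━━━━━━━━━━━━━━━━━━━━━━┓             
    ┃ Sokoban                        ┃             
    ┠────────────────────────────────┨             
    ┃██████                          ┃             
    ┃█□ ◎ █                          ┃             
    ┃█@██ █                          ┃             
    ┃█◎ █□█                          ┃             
    ┃█    █                          ┃             
    ┃██████                          ┃             
    ┃Moves: 2  0/2                   ┃             
    ┃                                ┃             
    ┃                                ┃             
    ┃                                ┃             
    ┃                                ┃             
    ┃                                ┃             
    ┃                                ┃             


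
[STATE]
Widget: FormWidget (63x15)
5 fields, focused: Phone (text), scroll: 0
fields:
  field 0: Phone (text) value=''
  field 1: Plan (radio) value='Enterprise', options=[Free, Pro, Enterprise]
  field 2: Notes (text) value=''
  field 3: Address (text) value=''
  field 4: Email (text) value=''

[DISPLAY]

> Phone:      [                                               ]
  Plan:       ( ) Free  ( ) Pro  (●) Enterprise                
  Notes:      [                                               ]
  Address:    [                                               ]
  Email:      [                                               ]
                                                               
                                                               
                                                               
                                                               
                                                               
                                                               
                                                               
                                                               
                                                               
                                                               


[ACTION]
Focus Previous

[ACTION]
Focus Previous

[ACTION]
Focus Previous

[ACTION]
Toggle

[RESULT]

  Phone:      [                                               ]
  Plan:       ( ) Free  ( ) Pro  (●) Enterprise                
> Notes:      [                                               ]
  Address:    [                                               ]
  Email:      [                                               ]
                                                               
                                                               
                                                               
                                                               
                                                               
                                                               
                                                               
                                                               
                                                               
                                                               


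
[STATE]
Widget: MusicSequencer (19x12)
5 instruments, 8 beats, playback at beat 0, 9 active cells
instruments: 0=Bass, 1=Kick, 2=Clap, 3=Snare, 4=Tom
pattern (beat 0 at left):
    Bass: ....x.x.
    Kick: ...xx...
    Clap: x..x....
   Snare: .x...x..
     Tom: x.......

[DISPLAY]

      ▼1234567     
  Bass····█·█·     
  Kick···██···     
  Clap█··█····     
 Snare·█···█··     
   Tom█·······     
                   
                   
                   
                   
                   
                   


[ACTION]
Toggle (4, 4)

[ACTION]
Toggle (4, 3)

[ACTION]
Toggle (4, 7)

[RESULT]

      ▼1234567     
  Bass····█·█·     
  Kick···██···     
  Clap█··█····     
 Snare·█···█··     
   Tom█··██··█     
                   
                   
                   
                   
                   
                   


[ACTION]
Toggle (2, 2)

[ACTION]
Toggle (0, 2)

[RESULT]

      ▼1234567     
  Bass··█·█·█·     
  Kick···██···     
  Clap█·██····     
 Snare·█···█··     
   Tom█··██··█     
                   
                   
                   
                   
                   
                   


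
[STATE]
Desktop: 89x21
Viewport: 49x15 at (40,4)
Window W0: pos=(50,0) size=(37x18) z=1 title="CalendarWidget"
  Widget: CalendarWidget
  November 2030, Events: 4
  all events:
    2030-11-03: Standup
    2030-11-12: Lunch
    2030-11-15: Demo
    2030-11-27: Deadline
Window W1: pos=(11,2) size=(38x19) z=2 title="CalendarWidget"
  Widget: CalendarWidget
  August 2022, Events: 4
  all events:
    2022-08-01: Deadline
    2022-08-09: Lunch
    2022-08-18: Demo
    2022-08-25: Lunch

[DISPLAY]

────────┨ ┃Mo Tu We Th Fr Sa Su               ┃  
        ┃ ┃             1  2  3*              ┃  
        ┃ ┃ 4  5  6  7  8  9 10               ┃  
        ┃ ┃11 12* 13 14 15* 16 17             ┃  
        ┃ ┃18 19 20 21 22 23 24               ┃  
        ┃ ┃25 26 27* 28 29 30                 ┃  
        ┃ ┃                                   ┃  
        ┃ ┃                                   ┃  
        ┃ ┃                                   ┃  
        ┃ ┃                                   ┃  
        ┃ ┃                                   ┃  
        ┃ ┃                                   ┃  
        ┃ ┃                                   ┃  
        ┃ ┗━━━━━━━━━━━━━━━━━━━━━━━━━━━━━━━━━━━┛  
        ┃                                        


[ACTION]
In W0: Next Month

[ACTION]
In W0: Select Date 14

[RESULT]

────────┨ ┃Mo Tu We Th Fr Sa Su               ┃  
        ┃ ┃                   1               ┃  
        ┃ ┃ 2  3  4  5  6  7  8               ┃  
        ┃ ┃ 9 10 11 12 13 [14] 15             ┃  
        ┃ ┃16 17 18 19 20 21 22               ┃  
        ┃ ┃23 24 25 26 27 28 29               ┃  
        ┃ ┃30 31                              ┃  
        ┃ ┃                                   ┃  
        ┃ ┃                                   ┃  
        ┃ ┃                                   ┃  
        ┃ ┃                                   ┃  
        ┃ ┃                                   ┃  
        ┃ ┃                                   ┃  
        ┃ ┗━━━━━━━━━━━━━━━━━━━━━━━━━━━━━━━━━━━┛  
        ┃                                        


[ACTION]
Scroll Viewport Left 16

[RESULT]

────────────────────────┨ ┃Mo Tu We Th Fr Sa Su  
August 2022             ┃ ┃                   1  
Fr Sa Su                ┃ ┃ 2  3  4  5  6  7  8  
  5  6  7               ┃ ┃ 9 10 11 12 13 [14] 15
 12 13 14               ┃ ┃16 17 18 19 20 21 22  
 19 20 21               ┃ ┃23 24 25 26 27 28 29  
 26 27 28               ┃ ┃30 31                 
                        ┃ ┃                      
                        ┃ ┃                      
                        ┃ ┃                      
                        ┃ ┃                      
                        ┃ ┃                      
                        ┃ ┃                      
                        ┃ ┗━━━━━━━━━━━━━━━━━━━━━━
                        ┃                        


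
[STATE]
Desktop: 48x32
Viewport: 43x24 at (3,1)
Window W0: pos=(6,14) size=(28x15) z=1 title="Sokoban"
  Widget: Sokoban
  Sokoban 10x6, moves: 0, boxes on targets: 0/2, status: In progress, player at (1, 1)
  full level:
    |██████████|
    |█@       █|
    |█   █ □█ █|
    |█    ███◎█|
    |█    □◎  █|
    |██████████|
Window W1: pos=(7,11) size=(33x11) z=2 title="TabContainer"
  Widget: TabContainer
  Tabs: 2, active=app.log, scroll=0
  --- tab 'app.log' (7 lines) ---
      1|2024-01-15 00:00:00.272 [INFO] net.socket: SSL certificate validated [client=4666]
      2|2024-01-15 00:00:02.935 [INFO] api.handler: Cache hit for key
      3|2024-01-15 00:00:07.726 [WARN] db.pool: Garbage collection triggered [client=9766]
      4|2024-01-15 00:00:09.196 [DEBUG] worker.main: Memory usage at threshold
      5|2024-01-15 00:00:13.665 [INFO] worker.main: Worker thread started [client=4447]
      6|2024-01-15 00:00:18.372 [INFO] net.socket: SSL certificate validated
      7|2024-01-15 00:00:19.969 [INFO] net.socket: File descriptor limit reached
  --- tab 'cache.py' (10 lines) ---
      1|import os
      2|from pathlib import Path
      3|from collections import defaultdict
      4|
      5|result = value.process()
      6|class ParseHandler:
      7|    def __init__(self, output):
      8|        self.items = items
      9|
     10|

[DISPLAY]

                                           
                                           
                                           
                                           
                                           
                                           
                                           
                                           
                                           
                                           
    ┏━━━━━━━━━━━━━━━━━━━━━━━━━━━━━━━┓      
    ┃ TabContainer                  ┃      
    ┠───────────────────────────────┨      
   ┏┃[app.log]│ cache.py            ┃      
   ┃┃───────────────────────────────┃      
   ┠┃2024-01-15 00:00:00.272 [INFO] ┃      
   ┃┃2024-01-15 00:00:02.935 [INFO] ┃      
   ┃┃2024-01-15 00:00:07.726 [WARN] ┃      
   ┃┃2024-01-15 00:00:09.196 [DEBUG]┃      
   ┃┃2024-01-15 00:00:13.665 [INFO] ┃      
   ┃┗━━━━━━━━━━━━━━━━━━━━━━━━━━━━━━━┛      
   ┃██████████                ┃            
   ┃Moves: 0  0/2             ┃            
   ┃                          ┃            


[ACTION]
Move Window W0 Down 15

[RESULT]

                                           
                                           
                                           
                                           
                                           
                                           
                                           
                                           
                                           
                                           
    ┏━━━━━━━━━━━━━━━━━━━━━━━━━━━━━━━┓      
    ┃ TabContainer                  ┃      
    ┠───────────────────────────────┨      
    ┃[app.log]│ cache.py            ┃      
    ┃───────────────────────────────┃      
    ┃2024-01-15 00:00:00.272 [INFO] ┃      
   ┏┃2024-01-15 00:00:02.935 [INFO] ┃      
   ┃┃2024-01-15 00:00:07.726 [WARN] ┃      
   ┠┃2024-01-15 00:00:09.196 [DEBUG]┃      
   ┃┃2024-01-15 00:00:13.665 [INFO] ┃      
   ┃┗━━━━━━━━━━━━━━━━━━━━━━━━━━━━━━━┛      
   ┃█   █ □█ █                ┃            
   ┃█    ███◎█                ┃            
   ┃█    □◎  █                ┃            


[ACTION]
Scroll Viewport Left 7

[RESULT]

                                           
                                           
                                           
                                           
                                           
                                           
                                           
                                           
                                           
                                           
       ┏━━━━━━━━━━━━━━━━━━━━━━━━━━━━━━━┓   
       ┃ TabContainer                  ┃   
       ┠───────────────────────────────┨   
       ┃[app.log]│ cache.py            ┃   
       ┃───────────────────────────────┃   
       ┃2024-01-15 00:00:00.272 [INFO] ┃   
      ┏┃2024-01-15 00:00:02.935 [INFO] ┃   
      ┃┃2024-01-15 00:00:07.726 [WARN] ┃   
      ┠┃2024-01-15 00:00:09.196 [DEBUG]┃   
      ┃┃2024-01-15 00:00:13.665 [INFO] ┃   
      ┃┗━━━━━━━━━━━━━━━━━━━━━━━━━━━━━━━┛   
      ┃█   █ □█ █                ┃         
      ┃█    ███◎█                ┃         
      ┃█    □◎  █                ┃         


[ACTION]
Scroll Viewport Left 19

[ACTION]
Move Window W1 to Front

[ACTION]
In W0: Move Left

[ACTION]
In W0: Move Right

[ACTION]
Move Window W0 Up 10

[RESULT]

                                           
                                           
                                           
                                           
                                           
                                           
      ┏━━━━━━━━━━━━━━━━━━━━━━━━━━┓         
      ┃ Sokoban                  ┃         
      ┠──────────────────────────┨         
      ┃██████████                ┃         
      ┃┏━━━━━━━━━━━━━━━━━━━━━━━━━━━━━━━┓   
      ┃┃ TabContainer                  ┃   
      ┃┠───────────────────────────────┨   
      ┃┃[app.log]│ cache.py            ┃   
      ┃┃───────────────────────────────┃   
      ┃┃2024-01-15 00:00:00.272 [INFO] ┃   
      ┃┃2024-01-15 00:00:02.935 [INFO] ┃   
      ┃┃2024-01-15 00:00:07.726 [WARN] ┃   
      ┃┃2024-01-15 00:00:09.196 [DEBUG]┃   
      ┃┃2024-01-15 00:00:13.665 [INFO] ┃   
      ┗┗━━━━━━━━━━━━━━━━━━━━━━━━━━━━━━━┛   
                                           
                                           
                                           
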